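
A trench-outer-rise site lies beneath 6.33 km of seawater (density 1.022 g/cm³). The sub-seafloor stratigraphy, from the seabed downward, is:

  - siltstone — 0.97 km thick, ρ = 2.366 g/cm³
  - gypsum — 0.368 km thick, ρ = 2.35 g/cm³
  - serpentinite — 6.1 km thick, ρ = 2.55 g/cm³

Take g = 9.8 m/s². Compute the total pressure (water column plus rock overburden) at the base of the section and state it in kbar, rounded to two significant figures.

seawater: 1022 kg/m³ × 9.8 m/s² × 6330 m = 6.340×10^7 Pa = 0.6340 kbar
siltstone: 2366 kg/m³ × 9.8 m/s² × 970 m = 2.249×10^7 Pa = 0.2249 kbar
gypsum: 2350 kg/m³ × 9.8 m/s² × 368 m = 8.475×10^6 Pa = 0.08475 kbar
serpentinite: 2550 kg/m³ × 9.8 m/s² × 6100 m = 1.524×10^8 Pa = 1.524 kbar
Total = 0.6340 + 0.2249 + 0.08475 + 1.524 = 2.4680 kbar

2.5 kbar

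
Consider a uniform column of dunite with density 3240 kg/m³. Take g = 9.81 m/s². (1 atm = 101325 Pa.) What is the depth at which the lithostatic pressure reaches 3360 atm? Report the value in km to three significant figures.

10.7 km

h = P/(ρg) = 3360 atm / (3240 kg/m³ × 9.81 m/s²) = 3.405×10^8 Pa / 31784 Pa/m = 10711 m
= 10.711 km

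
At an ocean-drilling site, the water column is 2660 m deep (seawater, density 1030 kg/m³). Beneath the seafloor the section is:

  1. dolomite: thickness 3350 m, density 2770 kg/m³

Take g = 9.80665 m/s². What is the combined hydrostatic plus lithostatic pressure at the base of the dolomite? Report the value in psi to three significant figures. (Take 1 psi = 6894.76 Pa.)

seawater: 1030 kg/m³ × 9.80665 m/s² × 2660 m = 2.687×10^7 Pa = 3897 psi
dolomite: 2770 kg/m³ × 9.80665 m/s² × 3350 m = 9.100×10^7 Pa = 13199 psi
Total = 3897 + 13199 = 17095 psi

17100 psi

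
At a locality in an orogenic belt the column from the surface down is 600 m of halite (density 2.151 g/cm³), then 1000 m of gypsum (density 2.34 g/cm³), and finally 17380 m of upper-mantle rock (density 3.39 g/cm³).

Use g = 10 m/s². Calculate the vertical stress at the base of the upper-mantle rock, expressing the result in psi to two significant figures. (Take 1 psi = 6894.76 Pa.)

halite: 2151 kg/m³ × 10 m/s² × 600 m = 1.291×10^7 Pa = 1872 psi
gypsum: 2340 kg/m³ × 10 m/s² × 1000 m = 2.340×10^7 Pa = 3394 psi
upper-mantle rock: 3390 kg/m³ × 10 m/s² × 17380 m = 5.892×10^8 Pa = 85454 psi
Total = 1872 + 3394 + 85454 = 90719 psi

91000 psi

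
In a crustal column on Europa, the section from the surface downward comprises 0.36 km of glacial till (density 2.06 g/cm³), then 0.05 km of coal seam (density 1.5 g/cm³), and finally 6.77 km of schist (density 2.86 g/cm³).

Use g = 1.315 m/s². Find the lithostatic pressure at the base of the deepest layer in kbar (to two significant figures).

0.27 kbar

glacial till: 2060 kg/m³ × 1.315 m/s² × 360 m = 9.752×10^5 Pa = 9.752×10^-3 kbar
coal seam: 1500 kg/m³ × 1.315 m/s² × 50 m = 98625 Pa = 9.862×10^-4 kbar
schist: 2860 kg/m³ × 1.315 m/s² × 6770 m = 2.546×10^7 Pa = 0.2546 kbar
Total = 9.752×10^-3 + 9.862×10^-4 + 0.2546 = 0.26535 kbar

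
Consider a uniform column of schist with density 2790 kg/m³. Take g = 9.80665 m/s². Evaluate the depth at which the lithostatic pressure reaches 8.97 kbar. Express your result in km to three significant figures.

h = P/(ρg) = 8.97 kbar / (2790 kg/m³ × 9.80665 m/s²) = 8.970×10^8 Pa / 27361 Pa/m = 32784 m
= 32.784 km

32.8 km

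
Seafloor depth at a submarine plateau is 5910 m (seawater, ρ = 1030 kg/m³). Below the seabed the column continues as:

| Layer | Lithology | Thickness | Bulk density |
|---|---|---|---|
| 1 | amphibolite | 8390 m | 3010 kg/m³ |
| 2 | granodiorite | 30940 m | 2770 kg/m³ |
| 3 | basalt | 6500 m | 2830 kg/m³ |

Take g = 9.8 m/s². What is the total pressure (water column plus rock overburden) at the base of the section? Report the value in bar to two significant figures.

13000 bar

seawater: 1030 kg/m³ × 9.8 m/s² × 5910 m = 5.966×10^7 Pa = 596.6 bar
amphibolite: 3010 kg/m³ × 9.8 m/s² × 8390 m = 2.475×10^8 Pa = 2475 bar
granodiorite: 2770 kg/m³ × 9.8 m/s² × 30940 m = 8.399×10^8 Pa = 8399 bar
basalt: 2830 kg/m³ × 9.8 m/s² × 6500 m = 1.803×10^8 Pa = 1803 bar
Total = 596.6 + 2475 + 8399 + 1803 = 13273 bar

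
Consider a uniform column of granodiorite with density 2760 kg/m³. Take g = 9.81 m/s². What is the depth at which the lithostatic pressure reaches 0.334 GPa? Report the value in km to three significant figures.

h = P/(ρg) = 0.334 GPa / (2760 kg/m³ × 9.81 m/s²) = 3.340×10^8 Pa / 27076 Pa/m = 12336 m
= 12.336 km

12.3 km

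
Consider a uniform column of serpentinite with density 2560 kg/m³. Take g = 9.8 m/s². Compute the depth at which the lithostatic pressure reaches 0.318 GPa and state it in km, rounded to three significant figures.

12.7 km

h = P/(ρg) = 0.318 GPa / (2560 kg/m³ × 9.8 m/s²) = 3.180×10^8 Pa / 25088 Pa/m = 12675 m
= 12.675 km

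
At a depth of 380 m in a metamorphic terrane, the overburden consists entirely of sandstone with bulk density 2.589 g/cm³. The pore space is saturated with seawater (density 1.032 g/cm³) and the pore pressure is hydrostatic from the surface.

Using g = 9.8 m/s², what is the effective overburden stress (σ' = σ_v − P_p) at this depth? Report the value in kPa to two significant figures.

Overburden (lithostatic) stress σ_v:
sandstone: 2589 kg/m³ × 9.8 m/s² × 380 m = 9.641×10^6 Pa = 9.641 MPa
Pore pressure P_p = 1032 kg/m³ × 9.8 m/s² × 380 m = 3.843×10^6 Pa = 3.843 MPa
Effective stress σ' = σ_v − P_p = 9.641 − 3.843 = 5.7983 MPa = 5798.3 kPa

5800 kPa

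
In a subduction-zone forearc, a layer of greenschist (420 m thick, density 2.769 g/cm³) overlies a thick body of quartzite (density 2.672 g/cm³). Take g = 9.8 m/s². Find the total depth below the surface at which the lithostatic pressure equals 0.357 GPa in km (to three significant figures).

13.6 km

Pressure at base of upper layers: 2769×9.8×420 = 1.140×10^7 Pa = 0.01140 GPa
Remaining pressure to be supplied by quartzite: 3.570×10^8 − 1.140×10^7 = 3.456×10^8 Pa
Additional depth in quartzite = 3.456×10^8 Pa / (2672 kg/m³ × 9.8 m/s²) = 13198 m
Total depth = 420 m + 13198 m = 13618 m
= 13.618 km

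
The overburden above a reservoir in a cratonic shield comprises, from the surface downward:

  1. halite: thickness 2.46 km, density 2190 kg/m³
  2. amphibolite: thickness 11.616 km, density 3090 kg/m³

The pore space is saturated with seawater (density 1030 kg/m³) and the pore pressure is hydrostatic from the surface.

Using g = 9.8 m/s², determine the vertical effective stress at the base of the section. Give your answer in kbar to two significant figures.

2.6 kbar

Overburden (lithostatic) stress σ_v:
halite: 2190 kg/m³ × 9.8 m/s² × 2460 m = 5.280×10^7 Pa = 52.80 MPa
amphibolite: 3090 kg/m³ × 9.8 m/s² × 11616 m = 3.518×10^8 Pa = 351.8 MPa
Total = 52.80 + 351.8 = 404.55 MPa
Pore pressure P_p = 1030 kg/m³ × 9.8 m/s² × 14076 m = 1.421×10^8 Pa = 142.1 MPa
Effective stress σ' = σ_v − P_p = 404.6 − 142.1 = 262.47 MPa = 2.6247 kbar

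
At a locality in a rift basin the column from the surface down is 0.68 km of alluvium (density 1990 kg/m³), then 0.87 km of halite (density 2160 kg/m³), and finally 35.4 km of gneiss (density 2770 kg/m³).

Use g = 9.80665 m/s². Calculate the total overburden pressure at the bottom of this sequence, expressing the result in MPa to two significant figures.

990 MPa

alluvium: 1990 kg/m³ × 9.80665 m/s² × 680 m = 1.327×10^7 Pa = 13.27 MPa
halite: 2160 kg/m³ × 9.80665 m/s² × 870 m = 1.843×10^7 Pa = 18.43 MPa
gneiss: 2770 kg/m³ × 9.80665 m/s² × 35400 m = 9.616×10^8 Pa = 961.6 MPa
Total = 13.27 + 18.43 + 961.6 = 993.32 MPa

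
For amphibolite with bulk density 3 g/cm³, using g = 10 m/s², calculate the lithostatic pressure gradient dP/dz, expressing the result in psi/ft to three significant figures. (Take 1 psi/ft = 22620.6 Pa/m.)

dP/dz = ρg = 3000 kg/m³ × 10 m/s² = 30000 Pa/m
= 30000 Pa/m × (1 psi/ft / 22621 Pa/m) = 1.3262 psi/ft

1.33 psi/ft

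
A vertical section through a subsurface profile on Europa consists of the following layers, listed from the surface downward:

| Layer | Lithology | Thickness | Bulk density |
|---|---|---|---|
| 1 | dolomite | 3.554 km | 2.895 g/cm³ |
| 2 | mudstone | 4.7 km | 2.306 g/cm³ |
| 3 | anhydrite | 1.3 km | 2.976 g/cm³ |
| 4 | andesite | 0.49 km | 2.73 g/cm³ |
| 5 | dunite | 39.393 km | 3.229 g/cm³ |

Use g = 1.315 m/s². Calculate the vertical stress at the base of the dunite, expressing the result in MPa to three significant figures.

202 MPa

dolomite: 2895 kg/m³ × 1.315 m/s² × 3554 m = 1.353×10^7 Pa = 13.53 MPa
mudstone: 2306 kg/m³ × 1.315 m/s² × 4700 m = 1.425×10^7 Pa = 14.25 MPa
anhydrite: 2976 kg/m³ × 1.315 m/s² × 1300 m = 5.087×10^6 Pa = 5.087 MPa
andesite: 2730 kg/m³ × 1.315 m/s² × 490 m = 1.759×10^6 Pa = 1.759 MPa
dunite: 3229 kg/m³ × 1.315 m/s² × 39393 m = 1.673×10^8 Pa = 167.3 MPa
Total = 13.53 + 14.25 + 5.087 + 1.759 + 167.3 = 201.90 MPa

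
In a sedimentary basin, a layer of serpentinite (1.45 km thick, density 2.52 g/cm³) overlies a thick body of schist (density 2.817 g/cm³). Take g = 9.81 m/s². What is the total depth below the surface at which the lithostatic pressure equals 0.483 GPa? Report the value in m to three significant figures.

Pressure at base of upper layers: 2520×9.81×1450 = 3.585×10^7 Pa = 0.03585 GPa
Remaining pressure to be supplied by schist: 4.830×10^8 − 3.585×10^7 = 4.472×10^8 Pa
Additional depth in schist = 4.472×10^8 Pa / (2817 kg/m³ × 9.81 m/s²) = 16181 m
Total depth = 1450 m + 16181 m = 17631 m

17600 m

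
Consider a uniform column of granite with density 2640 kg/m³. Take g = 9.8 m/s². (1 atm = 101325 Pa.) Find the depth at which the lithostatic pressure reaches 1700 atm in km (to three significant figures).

h = P/(ρg) = 1700 atm / (2640 kg/m³ × 9.8 m/s²) = 1.723×10^8 Pa / 25872 Pa/m = 6657.9 m
= 6.6579 km

6.66 km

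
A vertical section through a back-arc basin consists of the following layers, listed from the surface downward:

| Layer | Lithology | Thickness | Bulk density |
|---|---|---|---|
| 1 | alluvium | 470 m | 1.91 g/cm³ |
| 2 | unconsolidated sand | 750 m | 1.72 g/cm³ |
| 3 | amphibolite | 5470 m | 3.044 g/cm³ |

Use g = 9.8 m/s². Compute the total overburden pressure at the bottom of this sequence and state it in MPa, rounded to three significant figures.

alluvium: 1910 kg/m³ × 9.8 m/s² × 470 m = 8.797×10^6 Pa = 8.797 MPa
unconsolidated sand: 1720 kg/m³ × 9.8 m/s² × 750 m = 1.264×10^7 Pa = 12.64 MPa
amphibolite: 3044 kg/m³ × 9.8 m/s² × 5470 m = 1.632×10^8 Pa = 163.2 MPa
Total = 8.797 + 12.64 + 163.2 = 184.62 MPa

185 MPa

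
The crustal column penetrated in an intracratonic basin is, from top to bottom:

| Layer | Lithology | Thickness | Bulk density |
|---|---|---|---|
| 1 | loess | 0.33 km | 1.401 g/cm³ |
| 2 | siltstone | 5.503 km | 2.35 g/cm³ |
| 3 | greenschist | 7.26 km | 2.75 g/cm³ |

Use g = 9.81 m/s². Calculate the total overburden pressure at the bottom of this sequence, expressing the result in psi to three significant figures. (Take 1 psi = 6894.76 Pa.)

47500 psi

loess: 1401 kg/m³ × 9.81 m/s² × 330 m = 4.535×10^6 Pa = 657.8 psi
siltstone: 2350 kg/m³ × 9.81 m/s² × 5503 m = 1.269×10^8 Pa = 18400 psi
greenschist: 2750 kg/m³ × 9.81 m/s² × 7260 m = 1.959×10^8 Pa = 28407 psi
Total = 657.8 + 18400 + 28407 = 47464 psi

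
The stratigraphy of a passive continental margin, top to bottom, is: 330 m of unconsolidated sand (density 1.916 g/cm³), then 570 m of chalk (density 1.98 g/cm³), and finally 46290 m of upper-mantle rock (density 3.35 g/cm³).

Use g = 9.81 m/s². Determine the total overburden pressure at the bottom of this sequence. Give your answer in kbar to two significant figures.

unconsolidated sand: 1916 kg/m³ × 9.81 m/s² × 330 m = 6.203×10^6 Pa = 0.06203 kbar
chalk: 1980 kg/m³ × 9.81 m/s² × 570 m = 1.107×10^7 Pa = 0.1107 kbar
upper-mantle rock: 3350 kg/m³ × 9.81 m/s² × 46290 m = 1.521×10^9 Pa = 15.21 kbar
Total = 0.06203 + 0.1107 + 15.21 = 15.385 kbar

15 kbar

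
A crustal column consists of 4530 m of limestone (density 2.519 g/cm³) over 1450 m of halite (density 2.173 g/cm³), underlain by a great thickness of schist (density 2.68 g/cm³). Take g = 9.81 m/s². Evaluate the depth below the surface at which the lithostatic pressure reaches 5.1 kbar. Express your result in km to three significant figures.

Pressure at base of upper layers: 2519×9.81×4530 + 2173×9.81×1450 = 1.429×10^8 Pa = 1.429 kbar
Remaining pressure to be supplied by schist: 5.100×10^8 − 1.429×10^8 = 3.671×10^8 Pa
Additional depth in schist = 3.671×10^8 Pa / (2680 kg/m³ × 9.81 m/s²) = 13965 m
Total depth = 5980 m + 13965 m = 19945 m
= 19.945 km

19.9 km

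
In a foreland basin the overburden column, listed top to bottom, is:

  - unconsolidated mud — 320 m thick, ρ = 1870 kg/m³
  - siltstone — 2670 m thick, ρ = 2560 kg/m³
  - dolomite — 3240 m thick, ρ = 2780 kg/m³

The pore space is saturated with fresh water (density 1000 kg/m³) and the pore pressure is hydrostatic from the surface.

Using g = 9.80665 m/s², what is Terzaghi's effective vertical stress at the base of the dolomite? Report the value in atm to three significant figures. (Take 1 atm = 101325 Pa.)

Overburden (lithostatic) stress σ_v:
unconsolidated mud: 1870 kg/m³ × 9.80665 m/s² × 320 m = 5.868×10^6 Pa = 5.868 MPa
siltstone: 2560 kg/m³ × 9.80665 m/s² × 2670 m = 6.703×10^7 Pa = 67.03 MPa
dolomite: 2780 kg/m³ × 9.80665 m/s² × 3240 m = 8.833×10^7 Pa = 88.33 MPa
Total = 5.868 + 67.03 + 88.33 = 161.23 MPa
Pore pressure P_p = 1000 kg/m³ × 9.80665 m/s² × 6230 m = 6.110×10^7 Pa = 61.10 MPa
Effective stress σ' = σ_v − P_p = 161.2 − 61.10 = 100.13 MPa = 988.24 atm

988 atm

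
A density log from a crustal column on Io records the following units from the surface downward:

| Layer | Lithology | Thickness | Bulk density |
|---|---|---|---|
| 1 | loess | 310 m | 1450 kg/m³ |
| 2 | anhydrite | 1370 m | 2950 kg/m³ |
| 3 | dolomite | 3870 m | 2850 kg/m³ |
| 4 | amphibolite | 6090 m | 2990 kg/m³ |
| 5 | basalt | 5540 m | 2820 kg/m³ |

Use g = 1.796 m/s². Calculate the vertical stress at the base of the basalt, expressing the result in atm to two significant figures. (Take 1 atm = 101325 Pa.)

loess: 1450 kg/m³ × 1.796 m/s² × 310 m = 8.073×10^5 Pa = 7.967 atm
anhydrite: 2950 kg/m³ × 1.796 m/s² × 1370 m = 7.259×10^6 Pa = 71.64 atm
dolomite: 2850 kg/m³ × 1.796 m/s² × 3870 m = 1.981×10^7 Pa = 195.5 atm
amphibolite: 2990 kg/m³ × 1.796 m/s² × 6090 m = 3.270×10^7 Pa = 322.8 atm
basalt: 2820 kg/m³ × 1.796 m/s² × 5540 m = 2.806×10^7 Pa = 276.9 atm
Total = 7.967 + 71.64 + 195.5 + 322.8 + 276.9 = 874.78 atm

870 atm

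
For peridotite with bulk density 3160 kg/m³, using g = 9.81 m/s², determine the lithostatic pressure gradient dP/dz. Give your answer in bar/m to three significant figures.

0.310 bar/m

dP/dz = ρg = 3160 kg/m³ × 9.81 m/s² = 31000 Pa/m
= 31000 Pa/m × (1 bar/m / 1.0000×10^5 Pa/m) = 0.31000 bar/m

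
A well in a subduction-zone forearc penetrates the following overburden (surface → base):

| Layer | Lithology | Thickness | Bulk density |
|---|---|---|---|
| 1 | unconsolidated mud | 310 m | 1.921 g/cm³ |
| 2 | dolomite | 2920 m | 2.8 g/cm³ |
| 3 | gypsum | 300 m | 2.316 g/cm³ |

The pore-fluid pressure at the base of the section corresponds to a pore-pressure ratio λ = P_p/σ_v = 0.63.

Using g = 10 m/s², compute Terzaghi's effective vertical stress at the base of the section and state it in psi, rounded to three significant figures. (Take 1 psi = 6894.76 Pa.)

Overburden (lithostatic) stress σ_v:
unconsolidated mud: 1921 kg/m³ × 10 m/s² × 310 m = 5.955×10^6 Pa = 5.955 MPa
dolomite: 2800 kg/m³ × 10 m/s² × 2920 m = 8.176×10^7 Pa = 81.76 MPa
gypsum: 2316 kg/m³ × 10 m/s² × 300 m = 6.948×10^6 Pa = 6.948 MPa
Total = 5.955 + 81.76 + 6.948 = 94.663 MPa
Pore pressure P_p = λ·σ_v = 0.63 × 94.66 MPa = 59.64 MPa
Effective stress σ' = σ_v − P_p = 94.66 − 59.64 = 35.025 MPa = 5080.0 psi

5080 psi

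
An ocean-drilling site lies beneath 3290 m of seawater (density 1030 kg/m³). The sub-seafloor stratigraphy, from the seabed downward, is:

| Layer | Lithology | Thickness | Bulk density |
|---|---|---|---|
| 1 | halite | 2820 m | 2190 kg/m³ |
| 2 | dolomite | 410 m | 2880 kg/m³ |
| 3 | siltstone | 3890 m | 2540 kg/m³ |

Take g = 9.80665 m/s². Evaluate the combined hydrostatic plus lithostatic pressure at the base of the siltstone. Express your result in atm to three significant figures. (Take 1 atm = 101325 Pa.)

2000 atm

seawater: 1030 kg/m³ × 9.80665 m/s² × 3290 m = 3.323×10^7 Pa = 328.0 atm
halite: 2190 kg/m³ × 9.80665 m/s² × 2820 m = 6.056×10^7 Pa = 597.7 atm
dolomite: 2880 kg/m³ × 9.80665 m/s² × 410 m = 1.158×10^7 Pa = 114.3 atm
siltstone: 2540 kg/m³ × 9.80665 m/s² × 3890 m = 9.690×10^7 Pa = 956.3 atm
Total = 328.0 + 597.7 + 114.3 + 956.3 = 1996.3 atm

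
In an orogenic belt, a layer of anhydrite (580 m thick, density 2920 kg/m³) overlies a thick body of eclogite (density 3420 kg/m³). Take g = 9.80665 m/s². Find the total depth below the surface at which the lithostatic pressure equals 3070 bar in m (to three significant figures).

Pressure at base of upper layers: 2920×9.80665×580 = 1.661×10^7 Pa = 166.1 bar
Remaining pressure to be supplied by eclogite: 3.070×10^8 − 1.661×10^7 = 2.904×10^8 Pa
Additional depth in eclogite = 2.904×10^8 Pa / (3420 kg/m³ × 9.80665 m/s²) = 8658.4 m
Total depth = 580 m + 8658.4 m = 9238.4 m

9240 m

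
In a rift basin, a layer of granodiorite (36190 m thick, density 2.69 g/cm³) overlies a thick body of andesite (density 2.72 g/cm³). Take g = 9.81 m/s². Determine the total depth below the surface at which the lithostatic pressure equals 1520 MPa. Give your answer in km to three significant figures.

Pressure at base of upper layers: 2690×9.81×36190 = 9.550×10^8 Pa = 955.0 MPa
Remaining pressure to be supplied by andesite: 1.520×10^9 − 9.550×10^8 = 5.650×10^8 Pa
Additional depth in andesite = 5.650×10^8 Pa / (2720 kg/m³ × 9.81 m/s²) = 21174 m
Total depth = 36190 m + 21174 m = 57364 m
= 57.364 km

57.4 km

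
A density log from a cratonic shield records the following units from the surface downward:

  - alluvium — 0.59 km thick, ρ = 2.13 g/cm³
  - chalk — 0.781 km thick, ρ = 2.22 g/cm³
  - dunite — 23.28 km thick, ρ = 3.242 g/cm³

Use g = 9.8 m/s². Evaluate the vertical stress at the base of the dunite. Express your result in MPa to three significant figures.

alluvium: 2130 kg/m³ × 9.8 m/s² × 590 m = 1.232×10^7 Pa = 12.32 MPa
chalk: 2220 kg/m³ × 9.8 m/s² × 781 m = 1.699×10^7 Pa = 16.99 MPa
dunite: 3242 kg/m³ × 9.8 m/s² × 23280 m = 7.396×10^8 Pa = 739.6 MPa
Total = 12.32 + 16.99 + 739.6 = 768.95 MPa

769 MPa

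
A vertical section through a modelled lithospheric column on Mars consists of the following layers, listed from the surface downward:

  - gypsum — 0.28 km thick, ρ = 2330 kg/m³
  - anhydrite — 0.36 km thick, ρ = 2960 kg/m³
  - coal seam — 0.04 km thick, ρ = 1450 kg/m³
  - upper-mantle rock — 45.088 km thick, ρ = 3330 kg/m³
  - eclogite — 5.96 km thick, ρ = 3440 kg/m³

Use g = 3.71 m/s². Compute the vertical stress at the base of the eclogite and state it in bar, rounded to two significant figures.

6400 bar

gypsum: 2330 kg/m³ × 3.71 m/s² × 280 m = 2.420×10^6 Pa = 24.20 bar
anhydrite: 2960 kg/m³ × 3.71 m/s² × 360 m = 3.953×10^6 Pa = 39.53 bar
coal seam: 1450 kg/m³ × 3.71 m/s² × 40 m = 2.152×10^5 Pa = 2.152 bar
upper-mantle rock: 3330 kg/m³ × 3.71 m/s² × 45088 m = 5.570×10^8 Pa = 5570 bar
eclogite: 3440 kg/m³ × 3.71 m/s² × 5960 m = 7.606×10^7 Pa = 760.6 bar
Total = 24.20 + 39.53 + 2.152 + 5570 + 760.6 = 6396.8 bar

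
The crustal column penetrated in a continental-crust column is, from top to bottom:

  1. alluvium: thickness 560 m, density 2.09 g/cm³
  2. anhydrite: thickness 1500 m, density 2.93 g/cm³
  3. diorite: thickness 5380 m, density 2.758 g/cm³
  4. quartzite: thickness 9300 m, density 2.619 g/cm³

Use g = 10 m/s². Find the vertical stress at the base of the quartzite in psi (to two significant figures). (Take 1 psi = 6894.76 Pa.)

65000 psi

alluvium: 2090 kg/m³ × 10 m/s² × 560 m = 1.170×10^7 Pa = 1698 psi
anhydrite: 2930 kg/m³ × 10 m/s² × 1500 m = 4.395×10^7 Pa = 6374 psi
diorite: 2758 kg/m³ × 10 m/s² × 5380 m = 1.484×10^8 Pa = 21521 psi
quartzite: 2619 kg/m³ × 10 m/s² × 9300 m = 2.436×10^8 Pa = 35326 psi
Total = 1698 + 6374 + 21521 + 35326 = 64919 psi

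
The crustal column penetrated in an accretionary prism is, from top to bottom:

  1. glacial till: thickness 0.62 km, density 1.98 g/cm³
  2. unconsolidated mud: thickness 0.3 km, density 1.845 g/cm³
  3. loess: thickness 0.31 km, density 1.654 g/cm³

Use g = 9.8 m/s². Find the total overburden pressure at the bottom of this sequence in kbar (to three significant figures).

0.225 kbar

glacial till: 1980 kg/m³ × 9.8 m/s² × 620 m = 1.203×10^7 Pa = 0.1203 kbar
unconsolidated mud: 1845 kg/m³ × 9.8 m/s² × 300 m = 5.424×10^6 Pa = 0.05424 kbar
loess: 1654 kg/m³ × 9.8 m/s² × 310 m = 5.025×10^6 Pa = 0.05025 kbar
Total = 0.1203 + 0.05424 + 0.05025 = 0.22480 kbar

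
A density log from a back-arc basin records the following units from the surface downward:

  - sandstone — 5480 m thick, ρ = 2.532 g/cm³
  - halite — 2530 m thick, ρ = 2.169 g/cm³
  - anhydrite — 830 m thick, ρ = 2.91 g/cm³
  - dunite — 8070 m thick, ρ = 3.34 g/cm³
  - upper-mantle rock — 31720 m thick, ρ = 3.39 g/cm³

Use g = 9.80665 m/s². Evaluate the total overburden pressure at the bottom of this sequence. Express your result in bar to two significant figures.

15000 bar

sandstone: 2532 kg/m³ × 9.80665 m/s² × 5480 m = 1.361×10^8 Pa = 1361 bar
halite: 2169 kg/m³ × 9.80665 m/s² × 2530 m = 5.381×10^7 Pa = 538.1 bar
anhydrite: 2910 kg/m³ × 9.80665 m/s² × 830 m = 2.369×10^7 Pa = 236.9 bar
dunite: 3340 kg/m³ × 9.80665 m/s² × 8070 m = 2.643×10^8 Pa = 2643 bar
upper-mantle rock: 3390 kg/m³ × 9.80665 m/s² × 31720 m = 1.055×10^9 Pa = 10545 bar
Total = 1361 + 538.1 + 236.9 + 2643 + 10545 = 15324 bar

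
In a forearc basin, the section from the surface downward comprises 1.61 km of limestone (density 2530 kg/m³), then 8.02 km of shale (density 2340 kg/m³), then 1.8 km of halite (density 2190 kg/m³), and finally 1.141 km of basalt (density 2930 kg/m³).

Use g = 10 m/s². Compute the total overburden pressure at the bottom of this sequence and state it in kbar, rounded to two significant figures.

3.0 kbar

limestone: 2530 kg/m³ × 10 m/s² × 1610 m = 4.073×10^7 Pa = 0.4073 kbar
shale: 2340 kg/m³ × 10 m/s² × 8020 m = 1.877×10^8 Pa = 1.877 kbar
halite: 2190 kg/m³ × 10 m/s² × 1800 m = 3.942×10^7 Pa = 0.3942 kbar
basalt: 2930 kg/m³ × 10 m/s² × 1141 m = 3.343×10^7 Pa = 0.3343 kbar
Total = 0.4073 + 1.877 + 0.3942 + 0.3343 = 3.0125 kbar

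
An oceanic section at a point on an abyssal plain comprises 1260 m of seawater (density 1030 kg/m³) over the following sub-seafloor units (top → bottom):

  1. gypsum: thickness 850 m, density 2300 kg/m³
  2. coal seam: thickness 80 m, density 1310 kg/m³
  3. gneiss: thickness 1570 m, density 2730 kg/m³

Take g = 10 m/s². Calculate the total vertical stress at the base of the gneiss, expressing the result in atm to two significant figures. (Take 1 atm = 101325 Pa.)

seawater: 1030 kg/m³ × 10 m/s² × 1260 m = 1.298×10^7 Pa = 128.1 atm
gypsum: 2300 kg/m³ × 10 m/s² × 850 m = 1.955×10^7 Pa = 192.9 atm
coal seam: 1310 kg/m³ × 10 m/s² × 80 m = 1.048×10^6 Pa = 10.34 atm
gneiss: 2730 kg/m³ × 10 m/s² × 1570 m = 4.286×10^7 Pa = 423.0 atm
Total = 128.1 + 192.9 + 10.34 + 423.0 = 754.37 atm

750 atm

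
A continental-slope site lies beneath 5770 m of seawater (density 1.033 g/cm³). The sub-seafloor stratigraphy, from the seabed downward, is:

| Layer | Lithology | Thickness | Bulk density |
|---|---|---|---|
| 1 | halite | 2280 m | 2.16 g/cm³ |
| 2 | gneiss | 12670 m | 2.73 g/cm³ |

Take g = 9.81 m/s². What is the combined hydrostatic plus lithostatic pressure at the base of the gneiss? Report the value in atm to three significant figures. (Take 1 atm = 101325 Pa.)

4400 atm

seawater: 1033 kg/m³ × 9.81 m/s² × 5770 m = 5.847×10^7 Pa = 577.1 atm
halite: 2160 kg/m³ × 9.81 m/s² × 2280 m = 4.831×10^7 Pa = 476.8 atm
gneiss: 2730 kg/m³ × 9.81 m/s² × 12670 m = 3.393×10^8 Pa = 3349 atm
Total = 577.1 + 476.8 + 3349 = 4402.7 atm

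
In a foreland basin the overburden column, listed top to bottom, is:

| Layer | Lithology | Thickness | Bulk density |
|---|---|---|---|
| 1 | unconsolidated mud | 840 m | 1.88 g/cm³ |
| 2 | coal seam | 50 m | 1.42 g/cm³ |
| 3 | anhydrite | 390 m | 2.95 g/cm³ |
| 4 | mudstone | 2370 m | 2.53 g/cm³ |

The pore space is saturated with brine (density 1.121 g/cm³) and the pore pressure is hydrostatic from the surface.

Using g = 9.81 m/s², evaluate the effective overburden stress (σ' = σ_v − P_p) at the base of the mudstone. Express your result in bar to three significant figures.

462 bar

Overburden (lithostatic) stress σ_v:
unconsolidated mud: 1880 kg/m³ × 9.81 m/s² × 840 m = 1.549×10^7 Pa = 15.49 MPa
coal seam: 1420 kg/m³ × 9.81 m/s² × 50 m = 6.965×10^5 Pa = 0.6965 MPa
anhydrite: 2950 kg/m³ × 9.81 m/s² × 390 m = 1.129×10^7 Pa = 11.29 MPa
mudstone: 2530 kg/m³ × 9.81 m/s² × 2370 m = 5.882×10^7 Pa = 58.82 MPa
Total = 15.49 + 0.6965 + 11.29 + 58.82 = 86.297 MPa
Pore pressure P_p = 1121 kg/m³ × 9.81 m/s² × 3650 m = 4.014×10^7 Pa = 40.14 MPa
Effective stress σ' = σ_v − P_p = 86.30 − 40.14 = 46.158 MPa = 461.58 bar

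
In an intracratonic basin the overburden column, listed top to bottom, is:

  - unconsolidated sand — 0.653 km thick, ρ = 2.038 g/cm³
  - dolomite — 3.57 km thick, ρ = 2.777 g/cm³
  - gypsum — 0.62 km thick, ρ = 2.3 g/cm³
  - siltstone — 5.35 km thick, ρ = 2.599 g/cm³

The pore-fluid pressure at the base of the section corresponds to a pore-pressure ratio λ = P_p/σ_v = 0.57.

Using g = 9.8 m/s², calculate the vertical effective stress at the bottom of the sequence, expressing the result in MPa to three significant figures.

Overburden (lithostatic) stress σ_v:
unconsolidated sand: 2038 kg/m³ × 9.8 m/s² × 653 m = 1.304×10^7 Pa = 13.04 MPa
dolomite: 2777 kg/m³ × 9.8 m/s² × 3570 m = 9.716×10^7 Pa = 97.16 MPa
gypsum: 2300 kg/m³ × 9.8 m/s² × 620 m = 1.397×10^7 Pa = 13.97 MPa
siltstone: 2599 kg/m³ × 9.8 m/s² × 5350 m = 1.363×10^8 Pa = 136.3 MPa
Total = 13.04 + 97.16 + 13.97 + 136.3 = 260.44 MPa
Pore pressure P_p = λ·σ_v = 0.57 × 260.4 MPa = 148.4 MPa
Effective stress σ' = σ_v − P_p = 260.4 − 148.4 = 111.99 MPa

112 MPa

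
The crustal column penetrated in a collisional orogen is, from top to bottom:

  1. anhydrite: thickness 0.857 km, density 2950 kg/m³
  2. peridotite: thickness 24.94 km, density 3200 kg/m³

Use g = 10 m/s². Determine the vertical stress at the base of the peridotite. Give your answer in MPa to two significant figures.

820 MPa

anhydrite: 2950 kg/m³ × 10 m/s² × 857 m = 2.528×10^7 Pa = 25.28 MPa
peridotite: 3200 kg/m³ × 10 m/s² × 24940 m = 7.981×10^8 Pa = 798.1 MPa
Total = 25.28 + 798.1 = 823.36 MPa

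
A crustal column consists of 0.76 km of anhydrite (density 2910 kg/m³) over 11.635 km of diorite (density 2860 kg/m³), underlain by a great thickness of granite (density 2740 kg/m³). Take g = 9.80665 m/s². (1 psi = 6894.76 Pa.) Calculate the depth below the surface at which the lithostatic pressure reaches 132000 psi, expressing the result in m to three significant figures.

Pressure at base of upper layers: 2910×9.80665×760 + 2860×9.80665×11635 = 3.480×10^8 Pa = 50475 psi
Remaining pressure to be supplied by granite: 9.101×10^8 − 3.480×10^8 = 5.621×10^8 Pa
Additional depth in granite = 5.621×10^8 Pa / (2740 kg/m³ × 9.80665 m/s²) = 20919 m
Total depth = 12395 m + 20919 m = 33314 m

33300 m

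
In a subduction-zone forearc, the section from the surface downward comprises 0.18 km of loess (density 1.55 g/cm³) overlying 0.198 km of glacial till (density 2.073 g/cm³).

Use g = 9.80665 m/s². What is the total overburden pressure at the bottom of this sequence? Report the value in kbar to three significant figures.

0.0676 kbar

loess: 1550 kg/m³ × 9.80665 m/s² × 180 m = 2.736×10^6 Pa = 0.02736 kbar
glacial till: 2073 kg/m³ × 9.80665 m/s² × 198 m = 4.025×10^6 Pa = 0.04025 kbar
Total = 0.02736 + 0.04025 = 0.067612 kbar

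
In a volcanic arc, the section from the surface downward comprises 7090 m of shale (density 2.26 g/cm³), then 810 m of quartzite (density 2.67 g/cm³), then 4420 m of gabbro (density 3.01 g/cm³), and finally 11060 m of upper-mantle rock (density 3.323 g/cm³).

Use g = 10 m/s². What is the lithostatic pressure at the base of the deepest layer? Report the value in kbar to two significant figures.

shale: 2260 kg/m³ × 10 m/s² × 7090 m = 1.602×10^8 Pa = 1.602 kbar
quartzite: 2670 kg/m³ × 10 m/s² × 810 m = 2.163×10^7 Pa = 0.2163 kbar
gabbro: 3010 kg/m³ × 10 m/s² × 4420 m = 1.330×10^8 Pa = 1.330 kbar
upper-mantle rock: 3323 kg/m³ × 10 m/s² × 11060 m = 3.675×10^8 Pa = 3.675 kbar
Total = 1.602 + 0.2163 + 1.330 + 3.675 = 6.8243 kbar

6.8 kbar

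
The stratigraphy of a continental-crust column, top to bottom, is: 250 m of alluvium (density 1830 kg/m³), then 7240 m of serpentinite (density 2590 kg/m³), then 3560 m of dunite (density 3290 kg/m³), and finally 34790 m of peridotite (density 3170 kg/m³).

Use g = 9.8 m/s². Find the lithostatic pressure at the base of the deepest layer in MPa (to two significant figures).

1400 MPa

alluvium: 1830 kg/m³ × 9.8 m/s² × 250 m = 4.484×10^6 Pa = 4.484 MPa
serpentinite: 2590 kg/m³ × 9.8 m/s² × 7240 m = 1.838×10^8 Pa = 183.8 MPa
dunite: 3290 kg/m³ × 9.8 m/s² × 3560 m = 1.148×10^8 Pa = 114.8 MPa
peridotite: 3170 kg/m³ × 9.8 m/s² × 34790 m = 1.081×10^9 Pa = 1081 MPa
Total = 4.484 + 183.8 + 114.8 + 1081 = 1383.8 MPa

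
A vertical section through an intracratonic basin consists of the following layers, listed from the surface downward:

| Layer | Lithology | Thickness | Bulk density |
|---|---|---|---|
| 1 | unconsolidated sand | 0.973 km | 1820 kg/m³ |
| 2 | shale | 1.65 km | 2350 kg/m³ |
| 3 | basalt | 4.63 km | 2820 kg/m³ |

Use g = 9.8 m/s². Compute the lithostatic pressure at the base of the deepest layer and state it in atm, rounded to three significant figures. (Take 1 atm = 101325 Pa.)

unconsolidated sand: 1820 kg/m³ × 9.8 m/s² × 973 m = 1.735×10^7 Pa = 171.3 atm
shale: 2350 kg/m³ × 9.8 m/s² × 1650 m = 3.800×10^7 Pa = 375.0 atm
basalt: 2820 kg/m³ × 9.8 m/s² × 4630 m = 1.280×10^8 Pa = 1263 atm
Total = 171.3 + 375.0 + 1263 = 1809.1 atm

1810 atm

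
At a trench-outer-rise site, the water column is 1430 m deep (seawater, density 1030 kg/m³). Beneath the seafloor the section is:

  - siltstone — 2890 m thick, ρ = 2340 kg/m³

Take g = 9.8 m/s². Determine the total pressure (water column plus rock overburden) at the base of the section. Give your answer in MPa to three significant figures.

seawater: 1030 kg/m³ × 9.8 m/s² × 1430 m = 1.443×10^7 Pa = 14.43 MPa
siltstone: 2340 kg/m³ × 9.8 m/s² × 2890 m = 6.627×10^7 Pa = 66.27 MPa
Total = 14.43 + 66.27 = 80.708 MPa

80.7 MPa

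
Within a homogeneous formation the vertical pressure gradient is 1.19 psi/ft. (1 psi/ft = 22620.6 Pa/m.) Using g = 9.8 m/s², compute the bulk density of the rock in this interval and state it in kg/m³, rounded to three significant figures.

ρ = (dP/dz)/g = 1.19 psi/ft / 9.8 m/s² = 26919 Pa/m / 9.8 m/s² = 2746.8 kg/m³

2750 kg/m³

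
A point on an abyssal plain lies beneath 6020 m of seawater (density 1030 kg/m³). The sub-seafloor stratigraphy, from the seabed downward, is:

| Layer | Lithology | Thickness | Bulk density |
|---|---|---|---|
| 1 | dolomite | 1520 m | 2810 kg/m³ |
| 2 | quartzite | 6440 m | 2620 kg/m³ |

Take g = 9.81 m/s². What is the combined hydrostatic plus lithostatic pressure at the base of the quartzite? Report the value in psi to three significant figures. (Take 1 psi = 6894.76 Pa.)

seawater: 1030 kg/m³ × 9.81 m/s² × 6020 m = 6.083×10^7 Pa = 8822 psi
dolomite: 2810 kg/m³ × 9.81 m/s² × 1520 m = 4.190×10^7 Pa = 6077 psi
quartzite: 2620 kg/m³ × 9.81 m/s² × 6440 m = 1.655×10^8 Pa = 24007 psi
Total = 8822 + 6077 + 24007 = 38906 psi

38900 psi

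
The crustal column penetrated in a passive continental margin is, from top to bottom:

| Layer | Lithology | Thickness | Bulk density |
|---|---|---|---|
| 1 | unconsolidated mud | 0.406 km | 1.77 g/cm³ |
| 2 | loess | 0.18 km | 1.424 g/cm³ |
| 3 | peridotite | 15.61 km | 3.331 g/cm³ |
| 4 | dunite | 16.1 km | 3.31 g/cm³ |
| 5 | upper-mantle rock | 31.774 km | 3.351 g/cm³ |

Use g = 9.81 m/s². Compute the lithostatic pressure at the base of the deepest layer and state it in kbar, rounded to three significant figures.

unconsolidated mud: 1770 kg/m³ × 9.81 m/s² × 406 m = 7.050×10^6 Pa = 0.07050 kbar
loess: 1424 kg/m³ × 9.81 m/s² × 180 m = 2.514×10^6 Pa = 0.02514 kbar
peridotite: 3331 kg/m³ × 9.81 m/s² × 15610 m = 5.101×10^8 Pa = 5.101 kbar
dunite: 3310 kg/m³ × 9.81 m/s² × 16100 m = 5.228×10^8 Pa = 5.228 kbar
upper-mantle rock: 3351 kg/m³ × 9.81 m/s² × 31774 m = 1.045×10^9 Pa = 10.45 kbar
Total = 0.07050 + 0.02514 + 5.101 + 5.228 + 10.45 = 20.870 kbar

20.9 kbar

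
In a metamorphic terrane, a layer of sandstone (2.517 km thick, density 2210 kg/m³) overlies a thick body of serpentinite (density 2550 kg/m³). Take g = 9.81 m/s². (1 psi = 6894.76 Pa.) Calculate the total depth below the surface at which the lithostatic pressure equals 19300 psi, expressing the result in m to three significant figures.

5660 m

Pressure at base of upper layers: 2210×9.81×2517 = 5.457×10^7 Pa = 7915 psi
Remaining pressure to be supplied by serpentinite: 1.331×10^8 − 5.457×10^7 = 7.850×10^7 Pa
Additional depth in serpentinite = 7.850×10^7 Pa / (2550 kg/m³ × 9.81 m/s²) = 3138.1 m
Total depth = 2517 m + 3138.1 m = 5655.1 m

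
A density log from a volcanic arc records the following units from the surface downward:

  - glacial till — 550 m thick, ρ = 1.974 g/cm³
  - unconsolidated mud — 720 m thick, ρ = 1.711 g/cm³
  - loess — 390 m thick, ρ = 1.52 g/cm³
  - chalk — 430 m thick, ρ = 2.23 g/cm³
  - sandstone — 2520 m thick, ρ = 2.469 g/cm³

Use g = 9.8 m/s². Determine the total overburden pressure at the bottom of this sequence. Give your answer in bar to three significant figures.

glacial till: 1974 kg/m³ × 9.8 m/s² × 550 m = 1.064×10^7 Pa = 106.4 bar
unconsolidated mud: 1711 kg/m³ × 9.8 m/s² × 720 m = 1.207×10^7 Pa = 120.7 bar
loess: 1520 kg/m³ × 9.8 m/s² × 390 m = 5.809×10^6 Pa = 58.09 bar
chalk: 2230 kg/m³ × 9.8 m/s² × 430 m = 9.397×10^6 Pa = 93.97 bar
sandstone: 2469 kg/m³ × 9.8 m/s² × 2520 m = 6.097×10^7 Pa = 609.7 bar
Total = 106.4 + 120.7 + 58.09 + 93.97 + 609.7 = 988.94 bar

989 bar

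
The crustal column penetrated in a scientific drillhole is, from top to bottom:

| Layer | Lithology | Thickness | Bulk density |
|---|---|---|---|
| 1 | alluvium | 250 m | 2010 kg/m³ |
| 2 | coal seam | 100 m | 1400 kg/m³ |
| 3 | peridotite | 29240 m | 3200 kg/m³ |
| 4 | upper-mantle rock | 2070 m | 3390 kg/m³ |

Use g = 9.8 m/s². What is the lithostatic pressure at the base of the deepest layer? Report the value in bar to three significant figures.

9920 bar

alluvium: 2010 kg/m³ × 9.8 m/s² × 250 m = 4.925×10^6 Pa = 49.24 bar
coal seam: 1400 kg/m³ × 9.8 m/s² × 100 m = 1.372×10^6 Pa = 13.72 bar
peridotite: 3200 kg/m³ × 9.8 m/s² × 29240 m = 9.170×10^8 Pa = 9170 bar
upper-mantle rock: 3390 kg/m³ × 9.8 m/s² × 2070 m = 6.877×10^7 Pa = 687.7 bar
Total = 49.24 + 13.72 + 9170 + 687.7 = 9920.3 bar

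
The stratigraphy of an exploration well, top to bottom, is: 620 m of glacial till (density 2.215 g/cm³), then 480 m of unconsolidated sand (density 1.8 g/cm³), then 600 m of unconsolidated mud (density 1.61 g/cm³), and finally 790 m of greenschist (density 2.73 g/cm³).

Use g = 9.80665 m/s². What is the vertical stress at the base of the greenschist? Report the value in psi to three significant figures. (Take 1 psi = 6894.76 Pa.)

glacial till: 2215 kg/m³ × 9.80665 m/s² × 620 m = 1.347×10^7 Pa = 1953 psi
unconsolidated sand: 1800 kg/m³ × 9.80665 m/s² × 480 m = 8.473×10^6 Pa = 1229 psi
unconsolidated mud: 1610 kg/m³ × 9.80665 m/s² × 600 m = 9.473×10^6 Pa = 1374 psi
greenschist: 2730 kg/m³ × 9.80665 m/s² × 790 m = 2.115×10^7 Pa = 3068 psi
Total = 1953 + 1229 + 1374 + 3068 = 7623.7 psi

7620 psi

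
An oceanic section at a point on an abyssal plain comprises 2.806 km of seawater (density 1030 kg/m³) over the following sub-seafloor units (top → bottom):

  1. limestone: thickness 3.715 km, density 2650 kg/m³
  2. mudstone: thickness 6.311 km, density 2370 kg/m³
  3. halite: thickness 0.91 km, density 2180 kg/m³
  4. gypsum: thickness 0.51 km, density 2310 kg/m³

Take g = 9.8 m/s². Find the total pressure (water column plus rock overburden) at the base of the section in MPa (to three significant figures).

seawater: 1030 kg/m³ × 9.8 m/s² × 2806 m = 2.832×10^7 Pa = 28.32 MPa
limestone: 2650 kg/m³ × 9.8 m/s² × 3715 m = 9.648×10^7 Pa = 96.48 MPa
mudstone: 2370 kg/m³ × 9.8 m/s² × 6311 m = 1.466×10^8 Pa = 146.6 MPa
halite: 2180 kg/m³ × 9.8 m/s² × 910 m = 1.944×10^7 Pa = 19.44 MPa
gypsum: 2310 kg/m³ × 9.8 m/s² × 510 m = 1.155×10^7 Pa = 11.55 MPa
Total = 28.32 + 96.48 + 146.6 + 19.44 + 11.55 = 302.37 MPa

302 MPa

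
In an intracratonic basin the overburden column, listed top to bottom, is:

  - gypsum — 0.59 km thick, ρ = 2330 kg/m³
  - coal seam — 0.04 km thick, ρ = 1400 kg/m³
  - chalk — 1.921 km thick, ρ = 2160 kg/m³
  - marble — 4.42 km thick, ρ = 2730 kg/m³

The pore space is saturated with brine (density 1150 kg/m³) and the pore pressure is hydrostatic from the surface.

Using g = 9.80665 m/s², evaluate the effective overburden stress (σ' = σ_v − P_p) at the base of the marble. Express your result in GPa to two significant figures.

0.094 GPa

Overburden (lithostatic) stress σ_v:
gypsum: 2330 kg/m³ × 9.80665 m/s² × 590 m = 1.348×10^7 Pa = 13.48 MPa
coal seam: 1400 kg/m³ × 9.80665 m/s² × 40 m = 5.492×10^5 Pa = 0.5492 MPa
chalk: 2160 kg/m³ × 9.80665 m/s² × 1921 m = 4.069×10^7 Pa = 40.69 MPa
marble: 2730 kg/m³ × 9.80665 m/s² × 4420 m = 1.183×10^8 Pa = 118.3 MPa
Total = 13.48 + 0.5492 + 40.69 + 118.3 = 173.05 MPa
Pore pressure P_p = 1150 kg/m³ × 9.80665 m/s² × 6971 m = 7.862×10^7 Pa = 78.62 MPa
Effective stress σ' = σ_v − P_p = 173.1 − 78.62 = 94.438 MPa = 0.094438 GPa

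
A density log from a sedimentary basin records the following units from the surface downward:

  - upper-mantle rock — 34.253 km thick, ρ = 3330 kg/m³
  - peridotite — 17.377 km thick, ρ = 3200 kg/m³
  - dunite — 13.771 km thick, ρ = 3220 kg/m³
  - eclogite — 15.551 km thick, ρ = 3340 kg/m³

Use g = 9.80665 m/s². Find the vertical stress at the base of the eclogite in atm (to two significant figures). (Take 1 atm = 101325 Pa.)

upper-mantle rock: 3330 kg/m³ × 9.80665 m/s² × 34253 m = 1.119×10^9 Pa = 11039 atm
peridotite: 3200 kg/m³ × 9.80665 m/s² × 17377 m = 5.453×10^8 Pa = 5382 atm
dunite: 3220 kg/m³ × 9.80665 m/s² × 13771 m = 4.349×10^8 Pa = 4292 atm
eclogite: 3340 kg/m³ × 9.80665 m/s² × 15551 m = 5.094×10^8 Pa = 5027 atm
Total = 11039 + 5382 + 4292 + 5027 = 25740 atm

26000 atm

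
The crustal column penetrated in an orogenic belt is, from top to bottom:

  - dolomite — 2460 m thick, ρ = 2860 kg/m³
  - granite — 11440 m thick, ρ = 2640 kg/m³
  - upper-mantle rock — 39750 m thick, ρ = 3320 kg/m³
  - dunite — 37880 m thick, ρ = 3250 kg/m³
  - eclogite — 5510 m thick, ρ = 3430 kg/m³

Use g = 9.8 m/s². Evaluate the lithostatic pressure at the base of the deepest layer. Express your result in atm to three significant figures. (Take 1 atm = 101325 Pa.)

dolomite: 2860 kg/m³ × 9.8 m/s² × 2460 m = 6.895×10^7 Pa = 680.5 atm
granite: 2640 kg/m³ × 9.8 m/s² × 11440 m = 2.960×10^8 Pa = 2921 atm
upper-mantle rock: 3320 kg/m³ × 9.8 m/s² × 39750 m = 1.293×10^9 Pa = 12764 atm
dunite: 3250 kg/m³ × 9.8 m/s² × 37880 m = 1.206×10^9 Pa = 11907 atm
eclogite: 3430 kg/m³ × 9.8 m/s² × 5510 m = 1.852×10^8 Pa = 1828 atm
Total = 680.5 + 2921 + 12764 + 11907 + 1828 = 30100 atm

30100 atm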